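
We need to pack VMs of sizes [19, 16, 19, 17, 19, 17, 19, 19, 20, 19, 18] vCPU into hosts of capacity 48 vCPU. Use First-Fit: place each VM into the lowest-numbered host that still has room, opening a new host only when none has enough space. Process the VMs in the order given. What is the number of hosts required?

6

Put 19 vCPU in host 1; 29 vCPU remain.
Put 16 vCPU in host 1; 13 vCPU remain.
Put 19 vCPU in host 2; 29 vCPU remain.
Put 17 vCPU in host 2; 12 vCPU remain.
Put 19 vCPU in host 3; 29 vCPU remain.
Put 17 vCPU in host 3; 12 vCPU remain.
Put 19 vCPU in host 4; 29 vCPU remain.
Put 19 vCPU in host 4; 10 vCPU remain.
Put 20 vCPU in host 5; 28 vCPU remain.
Put 19 vCPU in host 5; 9 vCPU remain.
Put 18 vCPU in host 6; 30 vCPU remain.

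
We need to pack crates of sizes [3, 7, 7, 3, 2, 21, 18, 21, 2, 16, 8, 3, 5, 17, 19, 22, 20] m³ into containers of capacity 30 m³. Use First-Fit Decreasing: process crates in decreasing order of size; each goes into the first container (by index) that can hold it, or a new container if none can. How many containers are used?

8

Sorted descending: 22, 21, 21, 20, 19, 18, 17, 16, 8, 7, 7, 5, 3, 3, 3, 2, 2.
container 1: place 22 m³, 8 m³ left
container 2: place 21 m³, 9 m³ left
container 3: place 21 m³, 9 m³ left
container 4: place 20 m³, 10 m³ left
container 5: place 19 m³, 11 m³ left
container 6: place 18 m³, 12 m³ left
container 7: place 17 m³, 13 m³ left
container 8: place 16 m³, 14 m³ left
container 1: place 8 m³, 0 m³ left
container 2: place 7 m³, 2 m³ left
container 3: place 7 m³, 2 m³ left
container 4: place 5 m³, 5 m³ left
container 4: place 3 m³, 2 m³ left
container 5: place 3 m³, 8 m³ left
container 5: place 3 m³, 5 m³ left
container 2: place 2 m³, 0 m³ left
container 3: place 2 m³, 0 m³ left
Final containers: [22,8] [21,7,2] [21,7,2] [20,5,3] [19,3,3] [18] [17] [16].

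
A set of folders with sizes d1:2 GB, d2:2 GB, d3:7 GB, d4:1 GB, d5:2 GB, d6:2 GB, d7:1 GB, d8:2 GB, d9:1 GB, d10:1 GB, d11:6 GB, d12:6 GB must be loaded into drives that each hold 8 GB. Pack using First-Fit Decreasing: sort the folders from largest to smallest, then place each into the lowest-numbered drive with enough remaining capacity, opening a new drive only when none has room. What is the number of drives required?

Sorted descending: 7, 6, 6, 2, 2, 2, 2, 2, 1, 1, 1, 1.
Put 7 GB in drive 1; 1 GB remain.
Put 6 GB in drive 2; 2 GB remain.
Put 6 GB in drive 3; 2 GB remain.
Put 2 GB in drive 2; 0 GB remain.
Put 2 GB in drive 3; 0 GB remain.
Put 2 GB in drive 4; 6 GB remain.
Put 2 GB in drive 4; 4 GB remain.
Put 2 GB in drive 4; 2 GB remain.
Put 1 GB in drive 1; 0 GB remain.
Put 1 GB in drive 4; 1 GB remain.
Put 1 GB in drive 4; 0 GB remain.
Put 1 GB in drive 5; 7 GB remain.

5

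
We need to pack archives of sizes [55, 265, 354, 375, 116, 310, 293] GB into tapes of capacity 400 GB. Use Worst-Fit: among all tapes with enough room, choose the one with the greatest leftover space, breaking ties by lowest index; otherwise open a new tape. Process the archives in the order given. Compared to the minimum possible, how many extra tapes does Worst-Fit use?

1

Worst-Fit: [55,265] [354] [375] [116] [310] [293] → 6 tapes.
Total size 1768 GB; any packing needs at least ⌈1768/400⌉ = 5 tapes.
An optimal packing achieves that bound: [375] [354] [310,55] [293] [265,116] → 5 tapes.
Excess: 6 − 5 = 1.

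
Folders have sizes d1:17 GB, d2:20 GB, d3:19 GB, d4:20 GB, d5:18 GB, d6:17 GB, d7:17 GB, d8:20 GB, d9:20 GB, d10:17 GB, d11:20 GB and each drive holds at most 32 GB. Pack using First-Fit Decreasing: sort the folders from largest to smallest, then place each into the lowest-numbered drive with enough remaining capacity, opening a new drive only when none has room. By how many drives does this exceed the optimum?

0

First-Fit Decreasing: [20] [20] [20] [20] [20] [19] [18] [17] [17] [17] [17] → 11 drives.
11 folders exceed 16 GB (half the capacity), and no two of those can share a drive, so at least 11 drives are needed.
So 11 is already optimal.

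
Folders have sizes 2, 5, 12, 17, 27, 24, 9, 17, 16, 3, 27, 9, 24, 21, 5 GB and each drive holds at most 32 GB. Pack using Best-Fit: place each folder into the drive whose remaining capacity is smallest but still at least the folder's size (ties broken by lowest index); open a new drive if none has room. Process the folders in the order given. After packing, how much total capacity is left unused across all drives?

2 GB → drive 1 (remaining 30 GB)
5 GB → drive 1 (remaining 25 GB)
12 GB → drive 1 (remaining 13 GB)
17 GB → drive 2 (remaining 15 GB)
27 GB → drive 3 (remaining 5 GB)
24 GB → drive 4 (remaining 8 GB)
9 GB → drive 1 (remaining 4 GB)
17 GB → drive 5 (remaining 15 GB)
16 GB → drive 6 (remaining 16 GB)
3 GB → drive 1 (remaining 1 GB)
27 GB → drive 7 (remaining 5 GB)
9 GB → drive 2 (remaining 6 GB)
24 GB → drive 8 (remaining 8 GB)
21 GB → drive 9 (remaining 11 GB)
5 GB → drive 3 (remaining 0 GB)
9 drives × 32 GB = 288 GB; used 218 GB; unused 70 GB.

70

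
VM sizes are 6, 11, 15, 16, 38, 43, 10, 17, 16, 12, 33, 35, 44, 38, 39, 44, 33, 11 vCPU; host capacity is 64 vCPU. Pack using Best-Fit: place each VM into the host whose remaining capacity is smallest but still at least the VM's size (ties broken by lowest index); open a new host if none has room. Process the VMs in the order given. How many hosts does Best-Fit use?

10

host 1: place 6 vCPU, 58 vCPU left
host 1: place 11 vCPU, 47 vCPU left
host 1: place 15 vCPU, 32 vCPU left
host 1: place 16 vCPU, 16 vCPU left
host 2: place 38 vCPU, 26 vCPU left
host 3: place 43 vCPU, 21 vCPU left
host 1: place 10 vCPU, 6 vCPU left
host 3: place 17 vCPU, 4 vCPU left
host 2: place 16 vCPU, 10 vCPU left
host 4: place 12 vCPU, 52 vCPU left
host 4: place 33 vCPU, 19 vCPU left
host 5: place 35 vCPU, 29 vCPU left
host 6: place 44 vCPU, 20 vCPU left
host 7: place 38 vCPU, 26 vCPU left
host 8: place 39 vCPU, 25 vCPU left
host 9: place 44 vCPU, 20 vCPU left
host 10: place 33 vCPU, 31 vCPU left
host 4: place 11 vCPU, 8 vCPU left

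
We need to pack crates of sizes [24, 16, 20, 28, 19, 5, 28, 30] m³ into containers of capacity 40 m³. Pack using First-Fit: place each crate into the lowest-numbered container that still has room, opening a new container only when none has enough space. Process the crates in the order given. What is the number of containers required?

5

Put 24 m³ in container 1; 16 m³ remain.
Put 16 m³ in container 1; 0 m³ remain.
Put 20 m³ in container 2; 20 m³ remain.
Put 28 m³ in container 3; 12 m³ remain.
Put 19 m³ in container 2; 1 m³ remain.
Put 5 m³ in container 3; 7 m³ remain.
Put 28 m³ in container 4; 12 m³ remain.
Put 30 m³ in container 5; 10 m³ remain.
Final containers: [24,16] [20,19] [28,5] [28] [30].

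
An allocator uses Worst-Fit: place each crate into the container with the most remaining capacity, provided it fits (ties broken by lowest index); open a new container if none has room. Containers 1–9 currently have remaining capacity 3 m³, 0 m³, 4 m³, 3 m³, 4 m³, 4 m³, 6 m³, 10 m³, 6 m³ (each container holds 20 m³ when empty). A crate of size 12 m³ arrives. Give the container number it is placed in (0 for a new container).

No container has ≥ 12 m³ free, so a new container is opened.

0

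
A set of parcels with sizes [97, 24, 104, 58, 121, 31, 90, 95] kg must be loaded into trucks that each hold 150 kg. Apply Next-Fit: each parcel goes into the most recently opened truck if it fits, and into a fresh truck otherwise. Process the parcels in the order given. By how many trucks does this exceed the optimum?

1

Next-Fit: [97,24] [104] [58] [121] [31,90] [95] → 6 trucks.
Total size 620 kg; any packing needs at least ⌈620/150⌉ = 5 trucks.
An optimal packing achieves that bound: [121,24] [104,31] [97] [95] [90,58] → 5 trucks.
Excess: 6 − 5 = 1.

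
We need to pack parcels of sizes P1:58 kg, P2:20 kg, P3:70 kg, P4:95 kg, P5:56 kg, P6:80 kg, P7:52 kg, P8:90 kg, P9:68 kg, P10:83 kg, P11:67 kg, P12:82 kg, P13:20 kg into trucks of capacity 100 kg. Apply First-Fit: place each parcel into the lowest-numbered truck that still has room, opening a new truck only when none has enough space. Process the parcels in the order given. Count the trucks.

11

Put P1 (58 kg) in truck 1; 42 kg remain.
Put P2 (20 kg) in truck 1; 22 kg remain.
Put P3 (70 kg) in truck 2; 30 kg remain.
Put P4 (95 kg) in truck 3; 5 kg remain.
Put P5 (56 kg) in truck 4; 44 kg remain.
Put P6 (80 kg) in truck 5; 20 kg remain.
Put P7 (52 kg) in truck 6; 48 kg remain.
Put P8 (90 kg) in truck 7; 10 kg remain.
Put P9 (68 kg) in truck 8; 32 kg remain.
Put P10 (83 kg) in truck 9; 17 kg remain.
Put P11 (67 kg) in truck 10; 33 kg remain.
Put P12 (82 kg) in truck 11; 18 kg remain.
Put P13 (20 kg) in truck 1; 2 kg remain.
Final trucks: [58,20,20] [70] [95] [56] [80] [52] [90] [68] [83] [67] [82].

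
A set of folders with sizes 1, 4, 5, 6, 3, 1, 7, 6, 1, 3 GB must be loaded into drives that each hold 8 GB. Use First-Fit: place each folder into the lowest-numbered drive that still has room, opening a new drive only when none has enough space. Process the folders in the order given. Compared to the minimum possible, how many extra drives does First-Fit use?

First-Fit: [1,4,3] [5,1,1] [6] [7] [6] [3] → 6 drives.
Total size 37 GB; any packing needs at least ⌈37/8⌉ = 5 drives.
An optimal packing achieves that bound: [7,1] [6,1,1] [6] [5,3] [4,3] → 5 drives.
Excess: 6 − 5 = 1.

1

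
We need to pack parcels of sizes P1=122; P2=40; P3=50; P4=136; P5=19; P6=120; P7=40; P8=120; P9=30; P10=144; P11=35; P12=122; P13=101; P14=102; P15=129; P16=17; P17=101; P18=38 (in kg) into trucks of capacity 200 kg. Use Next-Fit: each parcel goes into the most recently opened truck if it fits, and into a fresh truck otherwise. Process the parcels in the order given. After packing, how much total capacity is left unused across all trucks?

Put P1 (122 kg) in truck 1; 78 kg remain.
Put P2 (40 kg) in truck 1; 38 kg remain.
Put P3 (50 kg) in truck 2; 150 kg remain.
Put P4 (136 kg) in truck 2; 14 kg remain.
Put P5 (19 kg) in truck 3; 181 kg remain.
Put P6 (120 kg) in truck 3; 61 kg remain.
Put P7 (40 kg) in truck 3; 21 kg remain.
Put P8 (120 kg) in truck 4; 80 kg remain.
Put P9 (30 kg) in truck 4; 50 kg remain.
Put P10 (144 kg) in truck 5; 56 kg remain.
Put P11 (35 kg) in truck 5; 21 kg remain.
Put P12 (122 kg) in truck 6; 78 kg remain.
Put P13 (101 kg) in truck 7; 99 kg remain.
Put P14 (102 kg) in truck 8; 98 kg remain.
Put P15 (129 kg) in truck 9; 71 kg remain.
Put P16 (17 kg) in truck 9; 54 kg remain.
Put P17 (101 kg) in truck 10; 99 kg remain.
Put P18 (38 kg) in truck 10; 61 kg remain.
10 trucks × 200 kg = 2000 kg; used 1466 kg; unused 534 kg.

534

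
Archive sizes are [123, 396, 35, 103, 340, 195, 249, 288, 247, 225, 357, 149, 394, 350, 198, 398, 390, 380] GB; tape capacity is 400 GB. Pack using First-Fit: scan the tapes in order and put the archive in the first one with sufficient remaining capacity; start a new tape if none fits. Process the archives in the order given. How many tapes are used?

tape 1: place 123 GB, 277 GB left
tape 2: place 396 GB, 4 GB left
tape 1: place 35 GB, 242 GB left
tape 1: place 103 GB, 139 GB left
tape 3: place 340 GB, 60 GB left
tape 4: place 195 GB, 205 GB left
tape 5: place 249 GB, 151 GB left
tape 6: place 288 GB, 112 GB left
tape 7: place 247 GB, 153 GB left
tape 8: place 225 GB, 175 GB left
tape 9: place 357 GB, 43 GB left
tape 4: place 149 GB, 56 GB left
tape 10: place 394 GB, 6 GB left
tape 11: place 350 GB, 50 GB left
tape 12: place 198 GB, 202 GB left
tape 13: place 398 GB, 2 GB left
tape 14: place 390 GB, 10 GB left
tape 15: place 380 GB, 20 GB left
Final tapes: [123,35,103] [396] [340] [195,149] [249] [288] [247] [225] [357] [394] [350] [198] [398] [390] [380].

15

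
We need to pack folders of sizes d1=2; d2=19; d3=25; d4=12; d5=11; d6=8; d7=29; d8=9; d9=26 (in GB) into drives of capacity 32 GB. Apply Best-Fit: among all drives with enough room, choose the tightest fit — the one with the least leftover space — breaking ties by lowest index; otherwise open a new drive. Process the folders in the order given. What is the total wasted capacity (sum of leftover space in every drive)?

d1 (2 GB) → drive 1 (remaining 30 GB)
d2 (19 GB) → drive 1 (remaining 11 GB)
d3 (25 GB) → drive 2 (remaining 7 GB)
d4 (12 GB) → drive 3 (remaining 20 GB)
d5 (11 GB) → drive 1 (remaining 0 GB)
d6 (8 GB) → drive 3 (remaining 12 GB)
d7 (29 GB) → drive 4 (remaining 3 GB)
d8 (9 GB) → drive 3 (remaining 3 GB)
d9 (26 GB) → drive 5 (remaining 6 GB)
5 drives × 32 GB = 160 GB; used 141 GB; unused 19 GB.

19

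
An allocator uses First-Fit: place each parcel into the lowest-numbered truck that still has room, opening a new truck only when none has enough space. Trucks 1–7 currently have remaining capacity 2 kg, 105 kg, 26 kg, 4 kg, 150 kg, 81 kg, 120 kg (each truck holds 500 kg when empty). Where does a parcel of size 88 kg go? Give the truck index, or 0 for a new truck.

Trucks with room: truck 2 (105 kg), truck 5 (150 kg), truck 7 (120 kg).
The first with room is truck 2.

2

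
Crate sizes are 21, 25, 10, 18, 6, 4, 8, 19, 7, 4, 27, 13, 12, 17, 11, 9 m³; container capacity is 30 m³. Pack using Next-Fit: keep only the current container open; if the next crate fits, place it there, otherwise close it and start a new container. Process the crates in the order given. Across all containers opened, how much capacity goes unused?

59

container 1: place 21 m³, 9 m³ left
container 2: place 25 m³, 5 m³ left
container 3: place 10 m³, 20 m³ left
container 3: place 18 m³, 2 m³ left
container 4: place 6 m³, 24 m³ left
container 4: place 4 m³, 20 m³ left
container 4: place 8 m³, 12 m³ left
container 5: place 19 m³, 11 m³ left
container 5: place 7 m³, 4 m³ left
container 5: place 4 m³, 0 m³ left
container 6: place 27 m³, 3 m³ left
container 7: place 13 m³, 17 m³ left
container 7: place 12 m³, 5 m³ left
container 8: place 17 m³, 13 m³ left
container 8: place 11 m³, 2 m³ left
container 9: place 9 m³, 21 m³ left
9 containers × 30 m³ = 270 m³; used 211 m³; unused 59 m³.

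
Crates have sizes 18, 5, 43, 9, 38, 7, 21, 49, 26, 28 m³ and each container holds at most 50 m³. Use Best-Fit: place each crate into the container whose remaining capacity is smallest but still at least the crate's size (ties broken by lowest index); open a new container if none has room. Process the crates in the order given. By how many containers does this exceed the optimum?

1

Best-Fit: [18,5,9] [43,7] [38] [21,26] [49] [28] → 6 containers.
Total size 244 m³; any packing needs at least ⌈244/50⌉ = 5 containers.
An optimal packing achieves that bound: [49] [43,7] [38,9] [28,21] [26,18,5] → 5 containers.
Excess: 6 − 5 = 1.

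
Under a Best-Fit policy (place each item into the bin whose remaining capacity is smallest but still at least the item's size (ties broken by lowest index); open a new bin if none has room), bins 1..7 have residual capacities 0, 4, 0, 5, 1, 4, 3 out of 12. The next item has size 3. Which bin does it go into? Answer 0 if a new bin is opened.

7

Bins with room: bin 2 (4), bin 4 (5), bin 6 (4), bin 7 (3).
Tightest fit is bin 7 with 3 free.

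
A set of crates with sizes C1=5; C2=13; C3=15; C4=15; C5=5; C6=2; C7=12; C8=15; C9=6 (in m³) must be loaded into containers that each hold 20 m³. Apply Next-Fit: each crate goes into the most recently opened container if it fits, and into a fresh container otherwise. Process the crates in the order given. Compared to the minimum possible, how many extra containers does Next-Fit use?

Next-Fit: [5,13] [15] [15,5] [2,12] [15] [6] → 6 containers.
Total size 88 m³; any packing needs at least ⌈88/20⌉ = 5 containers.
An optimal packing achieves that bound: [15,5] [15,5] [15,2] [13,6] [12] → 5 containers.
Excess: 6 − 5 = 1.

1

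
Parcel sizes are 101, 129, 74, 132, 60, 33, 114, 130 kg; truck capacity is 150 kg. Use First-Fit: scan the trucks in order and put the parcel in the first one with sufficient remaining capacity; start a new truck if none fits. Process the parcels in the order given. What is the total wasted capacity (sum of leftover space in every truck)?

truck 1: place 101 kg, 49 kg left
truck 2: place 129 kg, 21 kg left
truck 3: place 74 kg, 76 kg left
truck 4: place 132 kg, 18 kg left
truck 3: place 60 kg, 16 kg left
truck 1: place 33 kg, 16 kg left
truck 5: place 114 kg, 36 kg left
truck 6: place 130 kg, 20 kg left
6 trucks × 150 kg = 900 kg; used 773 kg; unused 127 kg.

127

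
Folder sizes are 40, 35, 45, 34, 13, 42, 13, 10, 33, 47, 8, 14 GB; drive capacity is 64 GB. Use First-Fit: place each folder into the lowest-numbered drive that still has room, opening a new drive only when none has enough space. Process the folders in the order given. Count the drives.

7 drives

Put 40 GB in drive 1; 24 GB remain.
Put 35 GB in drive 2; 29 GB remain.
Put 45 GB in drive 3; 19 GB remain.
Put 34 GB in drive 4; 30 GB remain.
Put 13 GB in drive 1; 11 GB remain.
Put 42 GB in drive 5; 22 GB remain.
Put 13 GB in drive 2; 16 GB remain.
Put 10 GB in drive 1; 1 GB remain.
Put 33 GB in drive 6; 31 GB remain.
Put 47 GB in drive 7; 17 GB remain.
Put 8 GB in drive 2; 8 GB remain.
Put 14 GB in drive 3; 5 GB remain.
Final drives: [40,13,10] [35,13,8] [45,14] [34] [42] [33] [47].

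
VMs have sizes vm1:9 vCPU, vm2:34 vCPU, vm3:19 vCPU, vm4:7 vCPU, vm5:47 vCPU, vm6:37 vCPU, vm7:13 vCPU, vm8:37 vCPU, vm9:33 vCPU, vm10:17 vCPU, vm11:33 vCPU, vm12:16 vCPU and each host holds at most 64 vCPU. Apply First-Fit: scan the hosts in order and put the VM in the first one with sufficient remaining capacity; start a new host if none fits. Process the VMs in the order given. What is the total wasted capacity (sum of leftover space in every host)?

82

Put vm1 (9 vCPU) in host 1; 55 vCPU remain.
Put vm2 (34 vCPU) in host 1; 21 vCPU remain.
Put vm3 (19 vCPU) in host 1; 2 vCPU remain.
Put vm4 (7 vCPU) in host 2; 57 vCPU remain.
Put vm5 (47 vCPU) in host 2; 10 vCPU remain.
Put vm6 (37 vCPU) in host 3; 27 vCPU remain.
Put vm7 (13 vCPU) in host 3; 14 vCPU remain.
Put vm8 (37 vCPU) in host 4; 27 vCPU remain.
Put vm9 (33 vCPU) in host 5; 31 vCPU remain.
Put vm10 (17 vCPU) in host 4; 10 vCPU remain.
Put vm11 (33 vCPU) in host 6; 31 vCPU remain.
Put vm12 (16 vCPU) in host 5; 15 vCPU remain.
6 hosts × 64 vCPU = 384 vCPU; used 302 vCPU; unused 82 vCPU.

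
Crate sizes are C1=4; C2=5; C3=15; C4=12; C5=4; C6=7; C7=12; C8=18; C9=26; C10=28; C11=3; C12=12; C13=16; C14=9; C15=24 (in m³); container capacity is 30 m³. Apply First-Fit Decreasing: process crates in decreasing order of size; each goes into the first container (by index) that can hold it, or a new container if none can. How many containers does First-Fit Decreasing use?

7 containers

Sorted descending: 28, 26, 24, 18, 16, 15, 12, 12, 12, 9, 7, 5, 4, 4, 3.
28 m³ → container 1 (remaining 2 m³)
26 m³ → container 2 (remaining 4 m³)
24 m³ → container 3 (remaining 6 m³)
18 m³ → container 4 (remaining 12 m³)
16 m³ → container 5 (remaining 14 m³)
15 m³ → container 6 (remaining 15 m³)
12 m³ → container 4 (remaining 0 m³)
12 m³ → container 5 (remaining 2 m³)
12 m³ → container 6 (remaining 3 m³)
9 m³ → container 7 (remaining 21 m³)
7 m³ → container 7 (remaining 14 m³)
5 m³ → container 3 (remaining 1 m³)
4 m³ → container 2 (remaining 0 m³)
4 m³ → container 7 (remaining 10 m³)
3 m³ → container 6 (remaining 0 m³)
Final containers: [28] [26,4] [24,5] [18,12] [16,12] [15,12,3] [9,7,4].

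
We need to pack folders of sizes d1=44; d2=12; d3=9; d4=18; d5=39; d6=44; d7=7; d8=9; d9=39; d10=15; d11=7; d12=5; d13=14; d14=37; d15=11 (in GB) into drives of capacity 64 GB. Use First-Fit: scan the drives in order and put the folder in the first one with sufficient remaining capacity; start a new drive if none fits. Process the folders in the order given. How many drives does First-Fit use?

6

d1 (44 GB) → drive 1 (remaining 20 GB)
d2 (12 GB) → drive 1 (remaining 8 GB)
d3 (9 GB) → drive 2 (remaining 55 GB)
d4 (18 GB) → drive 2 (remaining 37 GB)
d5 (39 GB) → drive 3 (remaining 25 GB)
d6 (44 GB) → drive 4 (remaining 20 GB)
d7 (7 GB) → drive 1 (remaining 1 GB)
d8 (9 GB) → drive 2 (remaining 28 GB)
d9 (39 GB) → drive 5 (remaining 25 GB)
d10 (15 GB) → drive 2 (remaining 13 GB)
d11 (7 GB) → drive 2 (remaining 6 GB)
d12 (5 GB) → drive 2 (remaining 1 GB)
d13 (14 GB) → drive 3 (remaining 11 GB)
d14 (37 GB) → drive 6 (remaining 27 GB)
d15 (11 GB) → drive 3 (remaining 0 GB)
Final drives: [44,12,7] [9,18,9,15,7,5] [39,14,11] [44] [39] [37].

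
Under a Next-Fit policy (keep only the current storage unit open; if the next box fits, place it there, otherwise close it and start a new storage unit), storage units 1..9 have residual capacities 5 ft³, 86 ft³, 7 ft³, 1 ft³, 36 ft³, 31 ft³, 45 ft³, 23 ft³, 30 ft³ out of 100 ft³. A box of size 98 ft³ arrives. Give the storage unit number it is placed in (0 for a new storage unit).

Next-Fit only looks at storage unit 9, which has 30 ft³ free.
98 ft³ does not fit, so a new storage unit is opened.

0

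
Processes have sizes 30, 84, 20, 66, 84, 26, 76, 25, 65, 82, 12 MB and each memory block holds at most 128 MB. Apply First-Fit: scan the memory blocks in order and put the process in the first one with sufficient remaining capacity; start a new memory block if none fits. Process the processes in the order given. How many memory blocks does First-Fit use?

6 memory blocks

memory block 1: place 30 MB, 98 MB left
memory block 1: place 84 MB, 14 MB left
memory block 2: place 20 MB, 108 MB left
memory block 2: place 66 MB, 42 MB left
memory block 3: place 84 MB, 44 MB left
memory block 2: place 26 MB, 16 MB left
memory block 4: place 76 MB, 52 MB left
memory block 3: place 25 MB, 19 MB left
memory block 5: place 65 MB, 63 MB left
memory block 6: place 82 MB, 46 MB left
memory block 1: place 12 MB, 2 MB left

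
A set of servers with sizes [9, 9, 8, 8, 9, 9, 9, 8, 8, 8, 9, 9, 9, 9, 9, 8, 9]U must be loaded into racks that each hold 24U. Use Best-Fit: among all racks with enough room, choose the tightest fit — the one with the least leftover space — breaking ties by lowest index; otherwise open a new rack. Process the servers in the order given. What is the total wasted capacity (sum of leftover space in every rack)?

45

rack 1: place 9U, 15U left
rack 1: place 9U, 6U left
rack 2: place 8U, 16U left
rack 2: place 8U, 8U left
rack 3: place 9U, 15U left
rack 3: place 9U, 6U left
rack 4: place 9U, 15U left
rack 2: place 8U, 0U left
rack 4: place 8U, 7U left
rack 5: place 8U, 16U left
rack 5: place 9U, 7U left
rack 6: place 9U, 15U left
rack 6: place 9U, 6U left
rack 7: place 9U, 15U left
rack 7: place 9U, 6U left
rack 8: place 8U, 16U left
rack 8: place 9U, 7U left
8 racks × 24U = 192U; used 147U; unused 45U.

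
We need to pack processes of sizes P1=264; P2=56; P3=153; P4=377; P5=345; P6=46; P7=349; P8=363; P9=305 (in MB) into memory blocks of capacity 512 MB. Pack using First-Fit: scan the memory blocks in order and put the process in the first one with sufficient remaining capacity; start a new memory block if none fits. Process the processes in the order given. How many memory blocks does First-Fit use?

P1 (264 MB) → memory block 1 (remaining 248 MB)
P2 (56 MB) → memory block 1 (remaining 192 MB)
P3 (153 MB) → memory block 1 (remaining 39 MB)
P4 (377 MB) → memory block 2 (remaining 135 MB)
P5 (345 MB) → memory block 3 (remaining 167 MB)
P6 (46 MB) → memory block 2 (remaining 89 MB)
P7 (349 MB) → memory block 4 (remaining 163 MB)
P8 (363 MB) → memory block 5 (remaining 149 MB)
P9 (305 MB) → memory block 6 (remaining 207 MB)

6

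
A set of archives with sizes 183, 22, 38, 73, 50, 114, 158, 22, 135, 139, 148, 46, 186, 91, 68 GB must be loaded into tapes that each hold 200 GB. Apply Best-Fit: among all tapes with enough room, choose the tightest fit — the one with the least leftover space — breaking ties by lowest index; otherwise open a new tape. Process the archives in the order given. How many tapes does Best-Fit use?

Put 183 GB in tape 1; 17 GB remain.
Put 22 GB in tape 2; 178 GB remain.
Put 38 GB in tape 2; 140 GB remain.
Put 73 GB in tape 2; 67 GB remain.
Put 50 GB in tape 2; 17 GB remain.
Put 114 GB in tape 3; 86 GB remain.
Put 158 GB in tape 4; 42 GB remain.
Put 22 GB in tape 4; 20 GB remain.
Put 135 GB in tape 5; 65 GB remain.
Put 139 GB in tape 6; 61 GB remain.
Put 148 GB in tape 7; 52 GB remain.
Put 46 GB in tape 7; 6 GB remain.
Put 186 GB in tape 8; 14 GB remain.
Put 91 GB in tape 9; 109 GB remain.
Put 68 GB in tape 3; 18 GB remain.
Final tapes: [183] [22,38,73,50] [114,68] [158,22] [135] [139] [148,46] [186] [91].

9 tapes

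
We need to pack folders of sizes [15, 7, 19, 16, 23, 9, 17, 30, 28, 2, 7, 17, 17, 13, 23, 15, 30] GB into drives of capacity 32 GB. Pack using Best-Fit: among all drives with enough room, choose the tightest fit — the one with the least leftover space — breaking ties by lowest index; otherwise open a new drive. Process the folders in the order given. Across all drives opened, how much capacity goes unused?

drive 1: place 15 GB, 17 GB left
drive 1: place 7 GB, 10 GB left
drive 2: place 19 GB, 13 GB left
drive 3: place 16 GB, 16 GB left
drive 4: place 23 GB, 9 GB left
drive 4: place 9 GB, 0 GB left
drive 5: place 17 GB, 15 GB left
drive 6: place 30 GB, 2 GB left
drive 7: place 28 GB, 4 GB left
drive 6: place 2 GB, 0 GB left
drive 1: place 7 GB, 3 GB left
drive 8: place 17 GB, 15 GB left
drive 9: place 17 GB, 15 GB left
drive 2: place 13 GB, 0 GB left
drive 10: place 23 GB, 9 GB left
drive 5: place 15 GB, 0 GB left
drive 11: place 30 GB, 2 GB left
11 drives × 32 GB = 352 GB; used 288 GB; unused 64 GB.

64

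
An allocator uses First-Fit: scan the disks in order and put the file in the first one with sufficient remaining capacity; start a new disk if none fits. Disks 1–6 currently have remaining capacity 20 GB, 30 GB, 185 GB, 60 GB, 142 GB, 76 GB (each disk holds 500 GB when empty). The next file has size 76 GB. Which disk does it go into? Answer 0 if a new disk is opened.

3

Disks with room: disk 3 (185 GB), disk 5 (142 GB), disk 6 (76 GB).
The first with room is disk 3.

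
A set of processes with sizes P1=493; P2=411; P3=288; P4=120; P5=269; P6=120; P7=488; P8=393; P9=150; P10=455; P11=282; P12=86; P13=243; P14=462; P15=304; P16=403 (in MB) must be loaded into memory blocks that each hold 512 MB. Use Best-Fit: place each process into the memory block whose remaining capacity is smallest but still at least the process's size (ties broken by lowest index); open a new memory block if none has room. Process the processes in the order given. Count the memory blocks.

12 memory blocks

memory block 1: place P1 (493 MB), 19 MB left
memory block 2: place P2 (411 MB), 101 MB left
memory block 3: place P3 (288 MB), 224 MB left
memory block 3: place P4 (120 MB), 104 MB left
memory block 4: place P5 (269 MB), 243 MB left
memory block 4: place P6 (120 MB), 123 MB left
memory block 5: place P7 (488 MB), 24 MB left
memory block 6: place P8 (393 MB), 119 MB left
memory block 7: place P9 (150 MB), 362 MB left
memory block 8: place P10 (455 MB), 57 MB left
memory block 7: place P11 (282 MB), 80 MB left
memory block 2: place P12 (86 MB), 15 MB left
memory block 9: place P13 (243 MB), 269 MB left
memory block 10: place P14 (462 MB), 50 MB left
memory block 11: place P15 (304 MB), 208 MB left
memory block 12: place P16 (403 MB), 109 MB left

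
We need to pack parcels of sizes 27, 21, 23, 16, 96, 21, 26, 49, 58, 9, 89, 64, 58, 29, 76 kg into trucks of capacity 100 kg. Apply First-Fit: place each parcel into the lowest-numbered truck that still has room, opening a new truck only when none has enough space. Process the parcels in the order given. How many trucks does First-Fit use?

8

27 kg → truck 1 (remaining 73 kg)
21 kg → truck 1 (remaining 52 kg)
23 kg → truck 1 (remaining 29 kg)
16 kg → truck 1 (remaining 13 kg)
96 kg → truck 2 (remaining 4 kg)
21 kg → truck 3 (remaining 79 kg)
26 kg → truck 3 (remaining 53 kg)
49 kg → truck 3 (remaining 4 kg)
58 kg → truck 4 (remaining 42 kg)
9 kg → truck 1 (remaining 4 kg)
89 kg → truck 5 (remaining 11 kg)
64 kg → truck 6 (remaining 36 kg)
58 kg → truck 7 (remaining 42 kg)
29 kg → truck 4 (remaining 13 kg)
76 kg → truck 8 (remaining 24 kg)
Final trucks: [27,21,23,16,9] [96] [21,26,49] [58,29] [89] [64] [58] [76].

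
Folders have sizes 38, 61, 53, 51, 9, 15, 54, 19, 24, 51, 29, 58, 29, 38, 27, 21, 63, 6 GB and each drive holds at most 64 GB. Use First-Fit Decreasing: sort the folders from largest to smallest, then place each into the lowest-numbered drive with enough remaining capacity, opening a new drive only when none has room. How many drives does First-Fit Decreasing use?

Sorted descending: 63, 61, 58, 54, 53, 51, 51, 38, 38, 29, 29, 27, 24, 21, 19, 15, 9, 6.
drive 1: place 63 GB, 1 GB left
drive 2: place 61 GB, 3 GB left
drive 3: place 58 GB, 6 GB left
drive 4: place 54 GB, 10 GB left
drive 5: place 53 GB, 11 GB left
drive 6: place 51 GB, 13 GB left
drive 7: place 51 GB, 13 GB left
drive 8: place 38 GB, 26 GB left
drive 9: place 38 GB, 26 GB left
drive 10: place 29 GB, 35 GB left
drive 10: place 29 GB, 6 GB left
drive 11: place 27 GB, 37 GB left
drive 8: place 24 GB, 2 GB left
drive 9: place 21 GB, 5 GB left
drive 11: place 19 GB, 18 GB left
drive 11: place 15 GB, 3 GB left
drive 4: place 9 GB, 1 GB left
drive 3: place 6 GB, 0 GB left
Final drives: [63] [61] [58,6] [54,9] [53] [51] [51] [38,24] [38,21] [29,29] [27,19,15].

11 drives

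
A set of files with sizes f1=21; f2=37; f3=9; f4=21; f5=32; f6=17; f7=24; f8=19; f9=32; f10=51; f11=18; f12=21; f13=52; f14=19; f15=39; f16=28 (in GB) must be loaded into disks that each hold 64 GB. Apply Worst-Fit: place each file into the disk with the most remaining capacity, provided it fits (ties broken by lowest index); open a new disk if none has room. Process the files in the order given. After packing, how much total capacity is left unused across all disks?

136

Put f1 (21 GB) in disk 1; 43 GB remain.
Put f2 (37 GB) in disk 1; 6 GB remain.
Put f3 (9 GB) in disk 2; 55 GB remain.
Put f4 (21 GB) in disk 2; 34 GB remain.
Put f5 (32 GB) in disk 2; 2 GB remain.
Put f6 (17 GB) in disk 3; 47 GB remain.
Put f7 (24 GB) in disk 3; 23 GB remain.
Put f8 (19 GB) in disk 3; 4 GB remain.
Put f9 (32 GB) in disk 4; 32 GB remain.
Put f10 (51 GB) in disk 5; 13 GB remain.
Put f11 (18 GB) in disk 4; 14 GB remain.
Put f12 (21 GB) in disk 6; 43 GB remain.
Put f13 (52 GB) in disk 7; 12 GB remain.
Put f14 (19 GB) in disk 6; 24 GB remain.
Put f15 (39 GB) in disk 8; 25 GB remain.
Put f16 (28 GB) in disk 9; 36 GB remain.
9 disks × 64 GB = 576 GB; used 440 GB; unused 136 GB.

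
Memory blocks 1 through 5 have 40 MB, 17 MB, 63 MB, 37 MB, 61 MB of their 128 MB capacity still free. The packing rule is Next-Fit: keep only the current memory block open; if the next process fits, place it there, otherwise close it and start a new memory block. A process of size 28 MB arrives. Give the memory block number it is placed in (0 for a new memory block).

Next-Fit only looks at memory block 5, which has 61 MB free.
28 MB fits there.

5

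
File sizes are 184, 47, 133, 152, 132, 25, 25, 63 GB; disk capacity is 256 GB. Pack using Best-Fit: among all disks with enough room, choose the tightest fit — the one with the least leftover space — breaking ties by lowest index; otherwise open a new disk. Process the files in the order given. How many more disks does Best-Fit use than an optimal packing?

0

Best-Fit: [184,47,25] [133] [152,25,63] [132] → 4 disks.
4 files exceed 128 GB (half the capacity), and no two of those can share a disk, so at least 4 disks are needed.
So 4 is already optimal.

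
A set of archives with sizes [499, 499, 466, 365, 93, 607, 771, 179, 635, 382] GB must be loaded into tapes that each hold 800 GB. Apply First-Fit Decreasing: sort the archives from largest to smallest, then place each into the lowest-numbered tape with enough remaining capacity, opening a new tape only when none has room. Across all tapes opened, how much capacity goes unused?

Sorted descending: 771, 635, 607, 499, 499, 466, 382, 365, 179, 93.
771 GB → tape 1 (remaining 29 GB)
635 GB → tape 2 (remaining 165 GB)
607 GB → tape 3 (remaining 193 GB)
499 GB → tape 4 (remaining 301 GB)
499 GB → tape 5 (remaining 301 GB)
466 GB → tape 6 (remaining 334 GB)
382 GB → tape 7 (remaining 418 GB)
365 GB → tape 7 (remaining 53 GB)
179 GB → tape 3 (remaining 14 GB)
93 GB → tape 2 (remaining 72 GB)
7 tapes × 800 GB = 5600 GB; used 4496 GB; unused 1104 GB.

1104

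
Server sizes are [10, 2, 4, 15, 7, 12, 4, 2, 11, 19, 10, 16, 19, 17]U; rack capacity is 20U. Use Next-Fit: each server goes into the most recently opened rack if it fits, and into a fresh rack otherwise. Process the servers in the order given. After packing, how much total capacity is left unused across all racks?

10U → rack 1 (remaining 10U)
2U → rack 1 (remaining 8U)
4U → rack 1 (remaining 4U)
15U → rack 2 (remaining 5U)
7U → rack 3 (remaining 13U)
12U → rack 3 (remaining 1U)
4U → rack 4 (remaining 16U)
2U → rack 4 (remaining 14U)
11U → rack 4 (remaining 3U)
19U → rack 5 (remaining 1U)
10U → rack 6 (remaining 10U)
16U → rack 7 (remaining 4U)
19U → rack 8 (remaining 1U)
17U → rack 9 (remaining 3U)
9 racks × 20U = 180U; used 148U; unused 32U.

32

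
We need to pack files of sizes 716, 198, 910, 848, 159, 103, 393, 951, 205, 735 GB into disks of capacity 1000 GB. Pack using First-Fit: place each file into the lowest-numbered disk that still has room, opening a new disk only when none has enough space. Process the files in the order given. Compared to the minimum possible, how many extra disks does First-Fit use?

First-Fit: [716,198] [910] [848,103] [159,393,205] [951] [735] → 6 disks.
Total size 5218 GB; any packing needs at least ⌈5218/1000⌉ = 6 disks.
So 6 is already optimal.

0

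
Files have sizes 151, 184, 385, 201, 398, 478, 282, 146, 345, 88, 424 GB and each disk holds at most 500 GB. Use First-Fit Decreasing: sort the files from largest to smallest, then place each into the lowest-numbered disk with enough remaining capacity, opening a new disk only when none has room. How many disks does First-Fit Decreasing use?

Sorted descending: 478, 424, 398, 385, 345, 282, 201, 184, 151, 146, 88.
Put 478 GB in disk 1; 22 GB remain.
Put 424 GB in disk 2; 76 GB remain.
Put 398 GB in disk 3; 102 GB remain.
Put 385 GB in disk 4; 115 GB remain.
Put 345 GB in disk 5; 155 GB remain.
Put 282 GB in disk 6; 218 GB remain.
Put 201 GB in disk 6; 17 GB remain.
Put 184 GB in disk 7; 316 GB remain.
Put 151 GB in disk 5; 4 GB remain.
Put 146 GB in disk 7; 170 GB remain.
Put 88 GB in disk 3; 14 GB remain.
Final disks: [478] [424] [398,88] [385] [345,151] [282,201] [184,146].

7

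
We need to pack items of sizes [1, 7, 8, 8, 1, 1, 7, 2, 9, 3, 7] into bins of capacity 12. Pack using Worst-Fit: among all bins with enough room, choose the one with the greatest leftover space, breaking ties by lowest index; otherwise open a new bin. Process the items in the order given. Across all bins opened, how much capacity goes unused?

18

bin 1: place 1, 11 left
bin 1: place 7, 4 left
bin 2: place 8, 4 left
bin 3: place 8, 4 left
bin 1: place 1, 3 left
bin 2: place 1, 3 left
bin 4: place 7, 5 left
bin 4: place 2, 3 left
bin 5: place 9, 3 left
bin 3: place 3, 1 left
bin 6: place 7, 5 left
6 bins × 12 = 72; used 54; unused 18.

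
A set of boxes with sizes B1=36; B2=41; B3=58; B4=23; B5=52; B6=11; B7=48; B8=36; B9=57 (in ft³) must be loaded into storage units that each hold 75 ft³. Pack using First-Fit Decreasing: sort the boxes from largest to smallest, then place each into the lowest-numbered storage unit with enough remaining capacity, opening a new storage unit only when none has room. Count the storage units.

Sorted descending: 58, 57, 52, 48, 41, 36, 36, 23, 11.
58 ft³ → storage unit 1 (remaining 17 ft³)
57 ft³ → storage unit 2 (remaining 18 ft³)
52 ft³ → storage unit 3 (remaining 23 ft³)
48 ft³ → storage unit 4 (remaining 27 ft³)
41 ft³ → storage unit 5 (remaining 34 ft³)
36 ft³ → storage unit 6 (remaining 39 ft³)
36 ft³ → storage unit 6 (remaining 3 ft³)
23 ft³ → storage unit 3 (remaining 0 ft³)
11 ft³ → storage unit 1 (remaining 6 ft³)

6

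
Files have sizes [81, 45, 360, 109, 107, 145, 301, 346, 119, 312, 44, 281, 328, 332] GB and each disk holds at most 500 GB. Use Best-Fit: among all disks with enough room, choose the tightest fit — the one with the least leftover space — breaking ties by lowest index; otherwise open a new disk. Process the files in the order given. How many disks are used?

disk 1: place 81 GB, 419 GB left
disk 1: place 45 GB, 374 GB left
disk 1: place 360 GB, 14 GB left
disk 2: place 109 GB, 391 GB left
disk 2: place 107 GB, 284 GB left
disk 2: place 145 GB, 139 GB left
disk 3: place 301 GB, 199 GB left
disk 4: place 346 GB, 154 GB left
disk 2: place 119 GB, 20 GB left
disk 5: place 312 GB, 188 GB left
disk 4: place 44 GB, 110 GB left
disk 6: place 281 GB, 219 GB left
disk 7: place 328 GB, 172 GB left
disk 8: place 332 GB, 168 GB left

8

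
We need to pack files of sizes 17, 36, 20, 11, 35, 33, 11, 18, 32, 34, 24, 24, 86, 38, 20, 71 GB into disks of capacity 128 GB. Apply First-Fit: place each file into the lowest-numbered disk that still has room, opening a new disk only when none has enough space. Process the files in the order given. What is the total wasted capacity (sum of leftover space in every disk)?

17 GB → disk 1 (remaining 111 GB)
36 GB → disk 1 (remaining 75 GB)
20 GB → disk 1 (remaining 55 GB)
11 GB → disk 1 (remaining 44 GB)
35 GB → disk 1 (remaining 9 GB)
33 GB → disk 2 (remaining 95 GB)
11 GB → disk 2 (remaining 84 GB)
18 GB → disk 2 (remaining 66 GB)
32 GB → disk 2 (remaining 34 GB)
34 GB → disk 2 (remaining 0 GB)
24 GB → disk 3 (remaining 104 GB)
24 GB → disk 3 (remaining 80 GB)
86 GB → disk 4 (remaining 42 GB)
38 GB → disk 3 (remaining 42 GB)
20 GB → disk 3 (remaining 22 GB)
71 GB → disk 5 (remaining 57 GB)
5 disks × 128 GB = 640 GB; used 510 GB; unused 130 GB.

130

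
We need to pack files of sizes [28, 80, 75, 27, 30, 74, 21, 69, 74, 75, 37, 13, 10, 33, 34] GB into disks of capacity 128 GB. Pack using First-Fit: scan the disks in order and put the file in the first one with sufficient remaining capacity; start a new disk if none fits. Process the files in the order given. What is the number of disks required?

6

Put 28 GB in disk 1; 100 GB remain.
Put 80 GB in disk 1; 20 GB remain.
Put 75 GB in disk 2; 53 GB remain.
Put 27 GB in disk 2; 26 GB remain.
Put 30 GB in disk 3; 98 GB remain.
Put 74 GB in disk 3; 24 GB remain.
Put 21 GB in disk 2; 5 GB remain.
Put 69 GB in disk 4; 59 GB remain.
Put 74 GB in disk 5; 54 GB remain.
Put 75 GB in disk 6; 53 GB remain.
Put 37 GB in disk 4; 22 GB remain.
Put 13 GB in disk 1; 7 GB remain.
Put 10 GB in disk 3; 14 GB remain.
Put 33 GB in disk 5; 21 GB remain.
Put 34 GB in disk 6; 19 GB remain.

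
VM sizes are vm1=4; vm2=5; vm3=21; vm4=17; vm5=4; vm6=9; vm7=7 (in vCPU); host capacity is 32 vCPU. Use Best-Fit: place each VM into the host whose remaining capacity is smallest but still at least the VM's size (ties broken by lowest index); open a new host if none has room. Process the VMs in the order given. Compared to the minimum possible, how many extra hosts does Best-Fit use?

Best-Fit: [4,5,21] [17,4,9] [7] → 3 hosts.
Total size 67 vCPU; any packing needs at least ⌈67/32⌉ = 3 hosts.
So 3 is already optimal.

0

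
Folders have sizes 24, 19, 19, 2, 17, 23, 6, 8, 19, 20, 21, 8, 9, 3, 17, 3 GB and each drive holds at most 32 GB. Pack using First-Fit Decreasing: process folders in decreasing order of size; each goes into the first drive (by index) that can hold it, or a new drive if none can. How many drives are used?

9

Sorted descending: 24, 23, 21, 20, 19, 19, 19, 17, 17, 9, 8, 8, 6, 3, 3, 2.
24 GB → drive 1 (remaining 8 GB)
23 GB → drive 2 (remaining 9 GB)
21 GB → drive 3 (remaining 11 GB)
20 GB → drive 4 (remaining 12 GB)
19 GB → drive 5 (remaining 13 GB)
19 GB → drive 6 (remaining 13 GB)
19 GB → drive 7 (remaining 13 GB)
17 GB → drive 8 (remaining 15 GB)
17 GB → drive 9 (remaining 15 GB)
9 GB → drive 2 (remaining 0 GB)
8 GB → drive 1 (remaining 0 GB)
8 GB → drive 3 (remaining 3 GB)
6 GB → drive 4 (remaining 6 GB)
3 GB → drive 3 (remaining 0 GB)
3 GB → drive 4 (remaining 3 GB)
2 GB → drive 4 (remaining 1 GB)
Final drives: [24,8] [23,9] [21,8,3] [20,6,3,2] [19] [19] [19] [17] [17].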